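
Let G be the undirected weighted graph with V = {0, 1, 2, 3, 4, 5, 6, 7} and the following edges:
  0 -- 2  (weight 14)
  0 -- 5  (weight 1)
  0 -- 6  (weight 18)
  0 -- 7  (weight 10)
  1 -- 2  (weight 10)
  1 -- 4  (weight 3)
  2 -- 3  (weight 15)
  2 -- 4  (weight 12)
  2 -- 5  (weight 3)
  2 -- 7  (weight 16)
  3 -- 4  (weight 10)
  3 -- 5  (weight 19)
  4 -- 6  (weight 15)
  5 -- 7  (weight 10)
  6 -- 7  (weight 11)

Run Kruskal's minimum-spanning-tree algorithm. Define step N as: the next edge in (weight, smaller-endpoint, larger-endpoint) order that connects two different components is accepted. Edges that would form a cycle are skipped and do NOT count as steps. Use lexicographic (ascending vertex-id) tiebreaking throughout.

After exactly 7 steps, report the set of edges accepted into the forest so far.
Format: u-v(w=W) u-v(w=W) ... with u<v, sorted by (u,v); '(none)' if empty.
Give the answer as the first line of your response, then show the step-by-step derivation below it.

0-5(w=1) 0-7(w=10) 1-2(w=10) 1-4(w=3) 2-5(w=3) 3-4(w=10) 6-7(w=11)

step 1: add edge 0-5 (w=1); MST = {0-5(w=1)}
step 2: add edge 1-4 (w=3); MST = {0-5(w=1) 1-4(w=3)}
step 3: add edge 2-5 (w=3); MST = {0-5(w=1) 1-4(w=3) 2-5(w=3)}
step 4: add edge 0-7 (w=10); MST = {0-5(w=1) 0-7(w=10) 1-4(w=3) 2-5(w=3)}
step 5: add edge 1-2 (w=10); MST = {0-5(w=1) 0-7(w=10) 1-2(w=10) 1-4(w=3) 2-5(w=3)}
step 6: add edge 3-4 (w=10); MST = {0-5(w=1) 0-7(w=10) 1-2(w=10) 1-4(w=3) 2-5(w=3) 3-4(w=10)}
step 7: add edge 6-7 (w=11); MST = {0-5(w=1) 0-7(w=10) 1-2(w=10) 1-4(w=3) 2-5(w=3) 3-4(w=10) 6-7(w=11)}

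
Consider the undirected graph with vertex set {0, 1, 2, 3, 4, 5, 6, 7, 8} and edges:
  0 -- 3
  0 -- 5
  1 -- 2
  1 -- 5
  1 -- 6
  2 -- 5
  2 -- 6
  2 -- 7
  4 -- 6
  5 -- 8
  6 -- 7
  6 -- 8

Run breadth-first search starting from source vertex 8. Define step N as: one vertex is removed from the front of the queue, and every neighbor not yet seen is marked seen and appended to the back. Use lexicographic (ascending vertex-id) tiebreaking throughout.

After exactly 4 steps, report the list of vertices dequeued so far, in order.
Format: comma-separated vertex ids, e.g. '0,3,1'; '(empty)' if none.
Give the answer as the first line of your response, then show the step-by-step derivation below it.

8,5,6,0

step 1: dequeue 8; queue=[5,6]; order=8
step 2: dequeue 5; queue=[6,0,1,2]; order=8,5
step 3: dequeue 6; queue=[0,1,2,4,7]; order=8,5,6
step 4: dequeue 0; queue=[1,2,4,7,3]; order=8,5,6,0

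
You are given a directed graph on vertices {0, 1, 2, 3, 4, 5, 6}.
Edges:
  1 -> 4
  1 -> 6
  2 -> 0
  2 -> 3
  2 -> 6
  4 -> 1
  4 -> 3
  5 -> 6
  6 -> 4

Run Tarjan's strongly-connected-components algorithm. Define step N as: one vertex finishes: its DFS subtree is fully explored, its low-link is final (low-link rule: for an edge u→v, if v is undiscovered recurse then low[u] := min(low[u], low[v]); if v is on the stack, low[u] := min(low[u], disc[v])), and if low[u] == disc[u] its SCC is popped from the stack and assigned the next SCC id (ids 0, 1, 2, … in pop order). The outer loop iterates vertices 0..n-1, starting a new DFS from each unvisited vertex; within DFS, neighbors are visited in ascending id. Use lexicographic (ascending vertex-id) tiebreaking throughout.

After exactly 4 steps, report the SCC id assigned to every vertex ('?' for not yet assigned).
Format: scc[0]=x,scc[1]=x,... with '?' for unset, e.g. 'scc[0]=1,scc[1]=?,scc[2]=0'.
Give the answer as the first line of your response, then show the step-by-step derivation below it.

scc[0]=0,scc[1]=?,scc[2]=?,scc[3]=1,scc[4]=?,scc[5]=?,scc[6]=?

step 1: low=(low[0]=0,low[1]=?,low[2]=?,low[3]=?,low[4]=?,low[5]=?,low[6]=?); scc=(scc[0]=0,scc[1]=?,scc[2]=?,scc[3]=?,scc[4]=?,scc[5]=?,scc[6]=?)
step 2: low=(low[0]=0,low[1]=1,low[2]=?,low[3]=3,low[4]=1,low[5]=?,low[6]=?); scc=(scc[0]=0,scc[1]=?,scc[2]=?,scc[3]=1,scc[4]=?,scc[5]=?,scc[6]=?)
step 3: low=(low[0]=0,low[1]=1,low[2]=?,low[3]=3,low[4]=1,low[5]=?,low[6]=?); scc=(scc[0]=0,scc[1]=?,scc[2]=?,scc[3]=1,scc[4]=?,scc[5]=?,scc[6]=?)
step 4: low=(low[0]=0,low[1]=1,low[2]=?,low[3]=3,low[4]=1,low[5]=?,low[6]=2); scc=(scc[0]=0,scc[1]=?,scc[2]=?,scc[3]=1,scc[4]=?,scc[5]=?,scc[6]=?)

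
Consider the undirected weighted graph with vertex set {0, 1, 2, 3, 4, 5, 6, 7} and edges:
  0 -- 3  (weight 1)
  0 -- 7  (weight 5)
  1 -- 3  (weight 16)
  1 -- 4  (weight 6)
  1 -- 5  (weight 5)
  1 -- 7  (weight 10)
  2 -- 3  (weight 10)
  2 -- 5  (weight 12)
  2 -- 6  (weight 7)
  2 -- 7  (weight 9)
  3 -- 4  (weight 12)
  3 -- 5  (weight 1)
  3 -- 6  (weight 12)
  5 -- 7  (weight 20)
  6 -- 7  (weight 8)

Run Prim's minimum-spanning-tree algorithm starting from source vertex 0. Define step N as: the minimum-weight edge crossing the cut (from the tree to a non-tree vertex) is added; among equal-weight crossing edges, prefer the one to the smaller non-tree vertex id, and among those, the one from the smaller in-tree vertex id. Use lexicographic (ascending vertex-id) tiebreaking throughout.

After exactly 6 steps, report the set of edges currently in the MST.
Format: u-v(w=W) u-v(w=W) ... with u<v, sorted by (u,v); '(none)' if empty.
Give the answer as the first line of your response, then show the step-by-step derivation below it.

0-3(w=1) 0-7(w=5) 1-4(w=6) 1-5(w=5) 3-5(w=1) 6-7(w=8)

step 1: add edge 0-3 (w=1); MST = {0-3(w=1)}
step 2: add edge 3-5 (w=1); MST = {0-3(w=1) 3-5(w=1)}
step 3: add edge 1-5 (w=5); MST = {0-3(w=1) 1-5(w=5) 3-5(w=1)}
step 4: add edge 0-7 (w=5); MST = {0-3(w=1) 0-7(w=5) 1-5(w=5) 3-5(w=1)}
step 5: add edge 1-4 (w=6); MST = {0-3(w=1) 0-7(w=5) 1-4(w=6) 1-5(w=5) 3-5(w=1)}
step 6: add edge 6-7 (w=8); MST = {0-3(w=1) 0-7(w=5) 1-4(w=6) 1-5(w=5) 3-5(w=1) 6-7(w=8)}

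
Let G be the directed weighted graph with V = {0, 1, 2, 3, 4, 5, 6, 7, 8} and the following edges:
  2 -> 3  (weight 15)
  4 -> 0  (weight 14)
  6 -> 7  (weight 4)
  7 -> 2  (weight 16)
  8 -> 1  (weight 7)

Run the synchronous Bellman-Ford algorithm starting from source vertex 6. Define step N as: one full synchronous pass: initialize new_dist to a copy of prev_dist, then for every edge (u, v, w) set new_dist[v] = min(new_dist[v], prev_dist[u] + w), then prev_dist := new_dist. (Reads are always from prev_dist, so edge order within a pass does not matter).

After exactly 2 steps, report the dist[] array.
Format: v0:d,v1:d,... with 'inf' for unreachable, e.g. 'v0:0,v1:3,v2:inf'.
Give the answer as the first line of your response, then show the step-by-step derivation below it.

v0:inf,v1:inf,v2:20,v3:inf,v4:inf,v5:inf,v6:0,v7:4,v8:inf

step 1: dist = v0:inf,v1:inf,v2:inf,v3:inf,v4:inf,v5:inf,v6:0,v7:4,v8:inf
step 2: dist = v0:inf,v1:inf,v2:20,v3:inf,v4:inf,v5:inf,v6:0,v7:4,v8:inf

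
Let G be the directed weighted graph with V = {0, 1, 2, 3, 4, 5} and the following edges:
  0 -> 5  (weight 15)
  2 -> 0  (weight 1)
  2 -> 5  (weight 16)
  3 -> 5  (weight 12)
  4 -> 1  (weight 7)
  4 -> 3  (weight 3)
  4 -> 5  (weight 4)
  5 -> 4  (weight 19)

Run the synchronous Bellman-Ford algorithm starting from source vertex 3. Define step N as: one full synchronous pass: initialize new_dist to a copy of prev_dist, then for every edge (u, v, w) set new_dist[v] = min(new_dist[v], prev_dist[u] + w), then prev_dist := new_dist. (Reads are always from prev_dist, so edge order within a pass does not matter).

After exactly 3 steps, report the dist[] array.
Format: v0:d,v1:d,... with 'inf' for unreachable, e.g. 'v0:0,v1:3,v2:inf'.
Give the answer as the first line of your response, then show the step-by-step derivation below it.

v0:inf,v1:38,v2:inf,v3:0,v4:31,v5:12

step 1: dist = v0:inf,v1:inf,v2:inf,v3:0,v4:inf,v5:12
step 2: dist = v0:inf,v1:inf,v2:inf,v3:0,v4:31,v5:12
step 3: dist = v0:inf,v1:38,v2:inf,v3:0,v4:31,v5:12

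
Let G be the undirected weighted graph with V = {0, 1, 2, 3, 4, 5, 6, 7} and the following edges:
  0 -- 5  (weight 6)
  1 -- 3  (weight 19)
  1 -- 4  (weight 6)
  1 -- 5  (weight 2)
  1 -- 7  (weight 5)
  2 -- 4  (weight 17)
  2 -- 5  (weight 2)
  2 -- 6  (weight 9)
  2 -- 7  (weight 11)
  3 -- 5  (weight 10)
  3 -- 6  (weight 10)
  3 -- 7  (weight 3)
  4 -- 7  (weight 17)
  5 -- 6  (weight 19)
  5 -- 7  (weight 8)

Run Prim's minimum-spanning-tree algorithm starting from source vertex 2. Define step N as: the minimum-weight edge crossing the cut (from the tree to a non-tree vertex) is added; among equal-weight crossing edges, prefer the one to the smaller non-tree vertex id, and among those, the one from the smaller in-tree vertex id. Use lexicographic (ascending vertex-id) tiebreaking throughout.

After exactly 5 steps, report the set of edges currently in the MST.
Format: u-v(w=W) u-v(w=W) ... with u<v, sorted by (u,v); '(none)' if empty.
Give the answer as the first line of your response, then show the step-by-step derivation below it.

0-5(w=6) 1-5(w=2) 1-7(w=5) 2-5(w=2) 3-7(w=3)

step 1: add edge 2-5 (w=2); MST = {2-5(w=2)}
step 2: add edge 1-5 (w=2); MST = {1-5(w=2) 2-5(w=2)}
step 3: add edge 1-7 (w=5); MST = {1-5(w=2) 1-7(w=5) 2-5(w=2)}
step 4: add edge 3-7 (w=3); MST = {1-5(w=2) 1-7(w=5) 2-5(w=2) 3-7(w=3)}
step 5: add edge 0-5 (w=6); MST = {0-5(w=6) 1-5(w=2) 1-7(w=5) 2-5(w=2) 3-7(w=3)}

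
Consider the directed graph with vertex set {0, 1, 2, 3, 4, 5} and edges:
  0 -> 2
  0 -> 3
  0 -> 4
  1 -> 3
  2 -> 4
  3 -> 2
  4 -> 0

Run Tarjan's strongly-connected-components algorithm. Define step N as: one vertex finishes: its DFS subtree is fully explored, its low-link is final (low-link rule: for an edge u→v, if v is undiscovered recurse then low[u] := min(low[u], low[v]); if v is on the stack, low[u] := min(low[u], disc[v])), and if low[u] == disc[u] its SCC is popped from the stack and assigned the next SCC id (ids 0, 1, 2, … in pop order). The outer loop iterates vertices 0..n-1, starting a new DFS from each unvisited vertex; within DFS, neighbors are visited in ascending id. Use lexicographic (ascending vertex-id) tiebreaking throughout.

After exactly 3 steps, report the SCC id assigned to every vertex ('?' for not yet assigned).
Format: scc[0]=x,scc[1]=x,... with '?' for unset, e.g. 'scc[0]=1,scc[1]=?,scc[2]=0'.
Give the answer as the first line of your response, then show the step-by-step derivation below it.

scc[0]=?,scc[1]=?,scc[2]=?,scc[3]=?,scc[4]=?,scc[5]=?

step 1: low=(low[0]=0,low[1]=?,low[2]=1,low[3]=?,low[4]=0,low[5]=?); scc=(scc[0]=?,scc[1]=?,scc[2]=?,scc[3]=?,scc[4]=?,scc[5]=?)
step 2: low=(low[0]=0,low[1]=?,low[2]=0,low[3]=?,low[4]=0,low[5]=?); scc=(scc[0]=?,scc[1]=?,scc[2]=?,scc[3]=?,scc[4]=?,scc[5]=?)
step 3: low=(low[0]=0,low[1]=?,low[2]=0,low[3]=1,low[4]=0,low[5]=?); scc=(scc[0]=?,scc[1]=?,scc[2]=?,scc[3]=?,scc[4]=?,scc[5]=?)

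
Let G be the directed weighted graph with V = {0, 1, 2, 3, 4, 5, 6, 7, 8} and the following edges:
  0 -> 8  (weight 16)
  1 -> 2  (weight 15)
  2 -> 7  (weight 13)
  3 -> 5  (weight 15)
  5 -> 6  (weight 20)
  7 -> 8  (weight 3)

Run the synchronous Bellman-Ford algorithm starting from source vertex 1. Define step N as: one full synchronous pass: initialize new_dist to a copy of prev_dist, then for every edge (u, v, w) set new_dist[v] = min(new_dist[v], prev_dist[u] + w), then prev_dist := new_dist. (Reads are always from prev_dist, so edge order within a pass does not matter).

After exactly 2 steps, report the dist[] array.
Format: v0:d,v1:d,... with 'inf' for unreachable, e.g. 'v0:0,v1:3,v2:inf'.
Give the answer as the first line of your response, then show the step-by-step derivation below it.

v0:inf,v1:0,v2:15,v3:inf,v4:inf,v5:inf,v6:inf,v7:28,v8:inf

step 1: dist = v0:inf,v1:0,v2:15,v3:inf,v4:inf,v5:inf,v6:inf,v7:inf,v8:inf
step 2: dist = v0:inf,v1:0,v2:15,v3:inf,v4:inf,v5:inf,v6:inf,v7:28,v8:inf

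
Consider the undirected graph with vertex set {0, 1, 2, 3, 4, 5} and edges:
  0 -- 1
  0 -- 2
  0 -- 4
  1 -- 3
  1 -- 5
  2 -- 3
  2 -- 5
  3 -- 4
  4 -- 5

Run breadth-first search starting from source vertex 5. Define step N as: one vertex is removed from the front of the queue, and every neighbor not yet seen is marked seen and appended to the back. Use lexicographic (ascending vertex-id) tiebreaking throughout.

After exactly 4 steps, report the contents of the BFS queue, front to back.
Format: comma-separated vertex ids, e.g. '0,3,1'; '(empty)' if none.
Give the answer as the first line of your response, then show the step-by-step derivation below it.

0,3

step 1: dequeue 5; queue=[1,2,4]; order=5
step 2: dequeue 1; queue=[2,4,0,3]; order=5,1
step 3: dequeue 2; queue=[4,0,3]; order=5,1,2
step 4: dequeue 4; queue=[0,3]; order=5,1,2,4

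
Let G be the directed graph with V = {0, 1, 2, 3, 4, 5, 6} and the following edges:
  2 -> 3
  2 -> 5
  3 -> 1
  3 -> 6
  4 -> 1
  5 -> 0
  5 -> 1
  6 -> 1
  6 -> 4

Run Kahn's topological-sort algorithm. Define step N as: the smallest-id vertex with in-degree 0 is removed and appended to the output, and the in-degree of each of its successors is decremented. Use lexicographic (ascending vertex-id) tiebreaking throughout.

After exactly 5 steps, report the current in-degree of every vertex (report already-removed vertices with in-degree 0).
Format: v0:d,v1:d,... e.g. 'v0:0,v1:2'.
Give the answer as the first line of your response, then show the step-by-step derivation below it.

v0:0,v1:1,v2:0,v3:0,v4:0,v5:0,v6:0

step 1: output 2; order=[2]; indeg=(1,4,0,0,1,0,1)
step 2: output 3; order=[2,3]; indeg=(1,3,0,0,1,0,0)
step 3: output 5; order=[2,3,5]; indeg=(0,2,0,0,1,0,0)
step 4: output 0; order=[2,3,5,0]; indeg=(0,2,0,0,1,0,0)
step 5: output 6; order=[2,3,5,0,6]; indeg=(0,1,0,0,0,0,0)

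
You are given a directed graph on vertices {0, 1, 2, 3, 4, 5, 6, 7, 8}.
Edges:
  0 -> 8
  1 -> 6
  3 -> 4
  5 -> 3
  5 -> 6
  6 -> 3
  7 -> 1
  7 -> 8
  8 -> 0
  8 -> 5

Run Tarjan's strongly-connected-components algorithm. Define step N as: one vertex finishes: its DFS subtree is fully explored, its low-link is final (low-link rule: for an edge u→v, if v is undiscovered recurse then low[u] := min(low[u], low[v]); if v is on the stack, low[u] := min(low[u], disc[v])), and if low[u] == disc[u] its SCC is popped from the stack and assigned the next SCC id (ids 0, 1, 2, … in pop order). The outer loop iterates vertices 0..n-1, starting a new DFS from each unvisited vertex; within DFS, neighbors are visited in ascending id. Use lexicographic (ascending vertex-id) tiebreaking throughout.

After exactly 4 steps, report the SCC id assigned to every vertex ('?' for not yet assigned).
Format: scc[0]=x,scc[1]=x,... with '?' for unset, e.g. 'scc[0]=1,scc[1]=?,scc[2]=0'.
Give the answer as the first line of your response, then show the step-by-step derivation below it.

scc[0]=?,scc[1]=?,scc[2]=?,scc[3]=1,scc[4]=0,scc[5]=3,scc[6]=2,scc[7]=?,scc[8]=?

step 1: low=(low[0]=0,low[1]=?,low[2]=?,low[3]=3,low[4]=4,low[5]=2,low[6]=?,low[7]=?,low[8]=0); scc=(scc[0]=?,scc[1]=?,scc[2]=?,scc[3]=?,scc[4]=0,scc[5]=?,scc[6]=?,scc[7]=?,scc[8]=?)
step 2: low=(low[0]=0,low[1]=?,low[2]=?,low[3]=3,low[4]=4,low[5]=2,low[6]=?,low[7]=?,low[8]=0); scc=(scc[0]=?,scc[1]=?,scc[2]=?,scc[3]=1,scc[4]=0,scc[5]=?,scc[6]=?,scc[7]=?,scc[8]=?)
step 3: low=(low[0]=0,low[1]=?,low[2]=?,low[3]=3,low[4]=4,low[5]=2,low[6]=5,low[7]=?,low[8]=0); scc=(scc[0]=?,scc[1]=?,scc[2]=?,scc[3]=1,scc[4]=0,scc[5]=?,scc[6]=2,scc[7]=?,scc[8]=?)
step 4: low=(low[0]=0,low[1]=?,low[2]=?,low[3]=3,low[4]=4,low[5]=2,low[6]=5,low[7]=?,low[8]=0); scc=(scc[0]=?,scc[1]=?,scc[2]=?,scc[3]=1,scc[4]=0,scc[5]=3,scc[6]=2,scc[7]=?,scc[8]=?)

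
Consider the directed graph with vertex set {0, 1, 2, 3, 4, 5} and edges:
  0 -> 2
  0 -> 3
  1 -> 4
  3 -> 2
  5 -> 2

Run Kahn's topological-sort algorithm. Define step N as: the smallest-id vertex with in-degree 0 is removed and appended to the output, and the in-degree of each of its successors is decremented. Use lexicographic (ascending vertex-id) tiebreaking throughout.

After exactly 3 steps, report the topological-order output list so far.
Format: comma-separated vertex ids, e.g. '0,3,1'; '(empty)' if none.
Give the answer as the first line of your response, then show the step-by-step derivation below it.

0,1,3

step 1: output 0; order=[0]; indeg=(0,0,2,0,1,0)
step 2: output 1; order=[0,1]; indeg=(0,0,2,0,0,0)
step 3: output 3; order=[0,1,3]; indeg=(0,0,1,0,0,0)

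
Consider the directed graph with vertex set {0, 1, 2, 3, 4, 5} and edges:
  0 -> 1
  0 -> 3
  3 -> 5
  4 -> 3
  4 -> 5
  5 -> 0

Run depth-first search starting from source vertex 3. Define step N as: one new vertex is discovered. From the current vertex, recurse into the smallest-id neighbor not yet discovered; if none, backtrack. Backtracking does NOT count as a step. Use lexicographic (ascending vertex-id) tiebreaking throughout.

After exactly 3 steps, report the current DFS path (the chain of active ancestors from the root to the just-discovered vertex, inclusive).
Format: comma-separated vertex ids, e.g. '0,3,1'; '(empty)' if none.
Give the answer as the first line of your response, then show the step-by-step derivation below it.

3,5,0

step 1: discover 3; path=3; order=3
step 2: discover 5; path=3>5; order=3,5
step 3: discover 0; path=3>5>0; order=3,5,0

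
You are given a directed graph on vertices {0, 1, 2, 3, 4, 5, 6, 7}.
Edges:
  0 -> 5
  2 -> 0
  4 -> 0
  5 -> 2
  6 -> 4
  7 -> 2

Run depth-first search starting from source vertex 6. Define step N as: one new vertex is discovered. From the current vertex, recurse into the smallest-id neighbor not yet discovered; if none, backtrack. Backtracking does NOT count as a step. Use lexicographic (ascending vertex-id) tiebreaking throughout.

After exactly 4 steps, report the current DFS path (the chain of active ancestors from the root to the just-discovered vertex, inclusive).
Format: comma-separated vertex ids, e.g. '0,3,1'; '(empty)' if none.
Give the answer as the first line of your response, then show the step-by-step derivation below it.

6,4,0,5

step 1: discover 6; path=6; order=6
step 2: discover 4; path=6>4; order=6,4
step 3: discover 0; path=6>4>0; order=6,4,0
step 4: discover 5; path=6>4>0>5; order=6,4,0,5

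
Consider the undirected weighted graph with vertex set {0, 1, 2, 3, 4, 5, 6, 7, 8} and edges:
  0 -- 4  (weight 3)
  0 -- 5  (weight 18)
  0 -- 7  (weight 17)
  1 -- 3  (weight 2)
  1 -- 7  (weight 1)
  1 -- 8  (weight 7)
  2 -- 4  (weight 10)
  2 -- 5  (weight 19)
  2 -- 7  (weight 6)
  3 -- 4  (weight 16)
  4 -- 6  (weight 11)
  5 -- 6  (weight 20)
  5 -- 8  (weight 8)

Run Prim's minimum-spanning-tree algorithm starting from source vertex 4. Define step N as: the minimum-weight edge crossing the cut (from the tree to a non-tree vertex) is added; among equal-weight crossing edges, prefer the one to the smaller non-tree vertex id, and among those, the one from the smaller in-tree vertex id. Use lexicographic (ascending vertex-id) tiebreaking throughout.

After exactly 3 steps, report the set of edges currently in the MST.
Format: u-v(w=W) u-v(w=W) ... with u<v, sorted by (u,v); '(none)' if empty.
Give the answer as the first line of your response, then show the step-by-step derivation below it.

0-4(w=3) 2-4(w=10) 2-7(w=6)

step 1: add edge 0-4 (w=3); MST = {0-4(w=3)}
step 2: add edge 2-4 (w=10); MST = {0-4(w=3) 2-4(w=10)}
step 3: add edge 2-7 (w=6); MST = {0-4(w=3) 2-4(w=10) 2-7(w=6)}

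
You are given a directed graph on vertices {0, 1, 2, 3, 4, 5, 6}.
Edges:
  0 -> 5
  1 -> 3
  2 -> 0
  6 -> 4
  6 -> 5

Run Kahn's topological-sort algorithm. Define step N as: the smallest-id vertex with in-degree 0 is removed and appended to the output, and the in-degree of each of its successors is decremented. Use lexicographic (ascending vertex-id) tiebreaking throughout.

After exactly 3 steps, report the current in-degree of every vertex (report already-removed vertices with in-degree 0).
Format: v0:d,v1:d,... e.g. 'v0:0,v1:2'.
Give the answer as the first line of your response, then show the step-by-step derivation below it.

v0:0,v1:0,v2:0,v3:0,v4:1,v5:1,v6:0

step 1: output 1; order=[1]; indeg=(1,0,0,0,1,2,0)
step 2: output 2; order=[1,2]; indeg=(0,0,0,0,1,2,0)
step 3: output 0; order=[1,2,0]; indeg=(0,0,0,0,1,1,0)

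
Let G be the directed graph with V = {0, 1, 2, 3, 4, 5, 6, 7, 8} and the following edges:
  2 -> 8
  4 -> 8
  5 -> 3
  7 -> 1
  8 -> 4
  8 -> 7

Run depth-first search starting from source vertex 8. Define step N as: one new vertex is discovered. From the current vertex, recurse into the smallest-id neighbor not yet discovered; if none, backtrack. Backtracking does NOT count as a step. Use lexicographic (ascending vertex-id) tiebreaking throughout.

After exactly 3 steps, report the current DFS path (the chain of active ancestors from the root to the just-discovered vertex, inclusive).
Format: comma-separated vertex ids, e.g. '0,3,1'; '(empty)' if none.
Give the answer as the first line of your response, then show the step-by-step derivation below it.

8,7

step 1: discover 8; path=8; order=8
step 2: discover 4; path=8>4; order=8,4
step 3: discover 7; path=8>7; order=8,4,7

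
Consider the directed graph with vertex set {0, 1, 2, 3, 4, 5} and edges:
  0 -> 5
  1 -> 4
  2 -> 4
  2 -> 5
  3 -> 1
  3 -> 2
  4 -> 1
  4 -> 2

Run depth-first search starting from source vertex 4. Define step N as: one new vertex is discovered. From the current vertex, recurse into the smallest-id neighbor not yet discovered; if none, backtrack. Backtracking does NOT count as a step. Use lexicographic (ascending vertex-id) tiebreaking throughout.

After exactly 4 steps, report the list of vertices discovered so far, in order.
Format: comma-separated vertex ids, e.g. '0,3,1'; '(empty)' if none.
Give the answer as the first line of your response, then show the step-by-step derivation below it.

4,1,2,5

step 1: discover 4; path=4; order=4
step 2: discover 1; path=4>1; order=4,1
step 3: discover 2; path=4>2; order=4,1,2
step 4: discover 5; path=4>2>5; order=4,1,2,5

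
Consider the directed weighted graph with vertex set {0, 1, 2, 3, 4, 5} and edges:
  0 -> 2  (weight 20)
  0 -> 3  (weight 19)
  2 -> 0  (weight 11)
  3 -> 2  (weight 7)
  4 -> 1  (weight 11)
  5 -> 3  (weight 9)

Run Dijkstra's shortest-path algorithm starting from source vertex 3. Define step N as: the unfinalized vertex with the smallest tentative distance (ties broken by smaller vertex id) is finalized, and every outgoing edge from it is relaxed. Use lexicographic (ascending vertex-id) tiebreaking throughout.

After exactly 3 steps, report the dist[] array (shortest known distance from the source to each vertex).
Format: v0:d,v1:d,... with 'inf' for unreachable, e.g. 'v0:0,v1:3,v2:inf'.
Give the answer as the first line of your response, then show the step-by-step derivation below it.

v0:18,v1:inf,v2:7,v3:0,v4:inf,v5:inf

step 1: dist = v0:inf,v1:inf,v2:7,v3:0,v4:inf,v5:inf
step 2: dist = v0:18,v1:inf,v2:7,v3:0,v4:inf,v5:inf
step 3: dist = v0:18,v1:inf,v2:7,v3:0,v4:inf,v5:inf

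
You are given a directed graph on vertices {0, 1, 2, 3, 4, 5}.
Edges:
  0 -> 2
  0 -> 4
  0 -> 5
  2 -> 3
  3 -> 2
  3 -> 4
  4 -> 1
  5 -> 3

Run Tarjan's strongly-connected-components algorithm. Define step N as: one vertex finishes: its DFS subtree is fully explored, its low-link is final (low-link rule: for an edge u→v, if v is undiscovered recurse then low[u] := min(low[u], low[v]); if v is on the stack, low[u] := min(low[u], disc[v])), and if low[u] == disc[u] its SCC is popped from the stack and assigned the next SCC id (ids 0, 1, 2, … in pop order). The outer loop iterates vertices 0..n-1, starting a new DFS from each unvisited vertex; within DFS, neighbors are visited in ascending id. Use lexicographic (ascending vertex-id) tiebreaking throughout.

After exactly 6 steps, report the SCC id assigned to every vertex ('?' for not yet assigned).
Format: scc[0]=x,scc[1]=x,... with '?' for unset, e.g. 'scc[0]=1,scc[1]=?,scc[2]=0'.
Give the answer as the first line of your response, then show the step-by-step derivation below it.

scc[0]=4,scc[1]=0,scc[2]=2,scc[3]=2,scc[4]=1,scc[5]=3

step 1: low=(low[0]=0,low[1]=4,low[2]=1,low[3]=1,low[4]=3,low[5]=?); scc=(scc[0]=?,scc[1]=0,scc[2]=?,scc[3]=?,scc[4]=?,scc[5]=?)
step 2: low=(low[0]=0,low[1]=4,low[2]=1,low[3]=1,low[4]=3,low[5]=?); scc=(scc[0]=?,scc[1]=0,scc[2]=?,scc[3]=?,scc[4]=1,scc[5]=?)
step 3: low=(low[0]=0,low[1]=4,low[2]=1,low[3]=1,low[4]=3,low[5]=?); scc=(scc[0]=?,scc[1]=0,scc[2]=?,scc[3]=?,scc[4]=1,scc[5]=?)
step 4: low=(low[0]=0,low[1]=4,low[2]=1,low[3]=1,low[4]=3,low[5]=?); scc=(scc[0]=?,scc[1]=0,scc[2]=2,scc[3]=2,scc[4]=1,scc[5]=?)
step 5: low=(low[0]=0,low[1]=4,low[2]=1,low[3]=1,low[4]=3,low[5]=5); scc=(scc[0]=?,scc[1]=0,scc[2]=2,scc[3]=2,scc[4]=1,scc[5]=3)
step 6: low=(low[0]=0,low[1]=4,low[2]=1,low[3]=1,low[4]=3,low[5]=5); scc=(scc[0]=4,scc[1]=0,scc[2]=2,scc[3]=2,scc[4]=1,scc[5]=3)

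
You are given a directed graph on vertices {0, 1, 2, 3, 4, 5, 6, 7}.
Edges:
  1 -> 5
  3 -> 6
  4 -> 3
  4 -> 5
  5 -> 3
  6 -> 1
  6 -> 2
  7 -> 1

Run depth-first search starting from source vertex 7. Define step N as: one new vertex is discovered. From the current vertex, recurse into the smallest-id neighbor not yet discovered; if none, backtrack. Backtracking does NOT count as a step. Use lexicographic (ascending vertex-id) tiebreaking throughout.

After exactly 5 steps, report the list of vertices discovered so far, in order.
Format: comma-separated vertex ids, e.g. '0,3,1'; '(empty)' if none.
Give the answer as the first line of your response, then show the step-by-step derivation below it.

7,1,5,3,6

step 1: discover 7; path=7; order=7
step 2: discover 1; path=7>1; order=7,1
step 3: discover 5; path=7>1>5; order=7,1,5
step 4: discover 3; path=7>1>5>3; order=7,1,5,3
step 5: discover 6; path=7>1>5>3>6; order=7,1,5,3,6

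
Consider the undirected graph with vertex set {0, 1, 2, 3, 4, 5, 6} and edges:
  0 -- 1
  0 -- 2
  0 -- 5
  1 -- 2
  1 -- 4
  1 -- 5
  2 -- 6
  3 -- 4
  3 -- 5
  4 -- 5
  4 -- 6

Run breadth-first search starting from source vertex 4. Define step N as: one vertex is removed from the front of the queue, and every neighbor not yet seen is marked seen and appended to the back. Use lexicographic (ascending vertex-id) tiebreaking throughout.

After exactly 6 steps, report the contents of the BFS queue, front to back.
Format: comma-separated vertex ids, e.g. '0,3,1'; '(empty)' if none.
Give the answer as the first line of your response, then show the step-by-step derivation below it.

2

step 1: dequeue 4; queue=[1,3,5,6]; order=4
step 2: dequeue 1; queue=[3,5,6,0,2]; order=4,1
step 3: dequeue 3; queue=[5,6,0,2]; order=4,1,3
step 4: dequeue 5; queue=[6,0,2]; order=4,1,3,5
step 5: dequeue 6; queue=[0,2]; order=4,1,3,5,6
step 6: dequeue 0; queue=[2]; order=4,1,3,5,6,0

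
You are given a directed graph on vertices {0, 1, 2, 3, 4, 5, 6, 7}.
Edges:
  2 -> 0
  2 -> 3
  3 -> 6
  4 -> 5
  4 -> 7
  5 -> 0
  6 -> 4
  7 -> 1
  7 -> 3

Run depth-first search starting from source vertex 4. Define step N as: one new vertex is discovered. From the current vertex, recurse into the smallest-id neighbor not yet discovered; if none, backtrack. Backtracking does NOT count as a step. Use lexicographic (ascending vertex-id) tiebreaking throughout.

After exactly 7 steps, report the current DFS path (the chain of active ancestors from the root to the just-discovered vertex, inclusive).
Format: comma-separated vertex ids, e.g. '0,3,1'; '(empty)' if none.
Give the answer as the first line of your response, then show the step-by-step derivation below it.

4,7,3,6

step 1: discover 4; path=4; order=4
step 2: discover 5; path=4>5; order=4,5
step 3: discover 0; path=4>5>0; order=4,5,0
step 4: discover 7; path=4>7; order=4,5,0,7
step 5: discover 1; path=4>7>1; order=4,5,0,7,1
step 6: discover 3; path=4>7>3; order=4,5,0,7,1,3
step 7: discover 6; path=4>7>3>6; order=4,5,0,7,1,3,6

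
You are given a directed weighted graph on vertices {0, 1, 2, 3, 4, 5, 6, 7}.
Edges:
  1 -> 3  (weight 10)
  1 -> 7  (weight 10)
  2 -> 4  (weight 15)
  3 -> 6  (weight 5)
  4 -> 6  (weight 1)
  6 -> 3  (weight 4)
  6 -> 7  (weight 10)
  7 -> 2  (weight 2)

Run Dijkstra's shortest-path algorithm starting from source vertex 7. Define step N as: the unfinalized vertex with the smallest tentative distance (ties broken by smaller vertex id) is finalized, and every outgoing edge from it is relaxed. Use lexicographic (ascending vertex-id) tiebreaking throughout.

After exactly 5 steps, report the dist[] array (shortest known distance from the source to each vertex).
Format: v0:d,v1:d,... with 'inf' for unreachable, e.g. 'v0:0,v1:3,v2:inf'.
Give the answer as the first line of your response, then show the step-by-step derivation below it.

v0:inf,v1:inf,v2:2,v3:22,v4:17,v5:inf,v6:18,v7:0

step 1: dist = v0:inf,v1:inf,v2:2,v3:inf,v4:inf,v5:inf,v6:inf,v7:0
step 2: dist = v0:inf,v1:inf,v2:2,v3:inf,v4:17,v5:inf,v6:inf,v7:0
step 3: dist = v0:inf,v1:inf,v2:2,v3:inf,v4:17,v5:inf,v6:18,v7:0
step 4: dist = v0:inf,v1:inf,v2:2,v3:22,v4:17,v5:inf,v6:18,v7:0
step 5: dist = v0:inf,v1:inf,v2:2,v3:22,v4:17,v5:inf,v6:18,v7:0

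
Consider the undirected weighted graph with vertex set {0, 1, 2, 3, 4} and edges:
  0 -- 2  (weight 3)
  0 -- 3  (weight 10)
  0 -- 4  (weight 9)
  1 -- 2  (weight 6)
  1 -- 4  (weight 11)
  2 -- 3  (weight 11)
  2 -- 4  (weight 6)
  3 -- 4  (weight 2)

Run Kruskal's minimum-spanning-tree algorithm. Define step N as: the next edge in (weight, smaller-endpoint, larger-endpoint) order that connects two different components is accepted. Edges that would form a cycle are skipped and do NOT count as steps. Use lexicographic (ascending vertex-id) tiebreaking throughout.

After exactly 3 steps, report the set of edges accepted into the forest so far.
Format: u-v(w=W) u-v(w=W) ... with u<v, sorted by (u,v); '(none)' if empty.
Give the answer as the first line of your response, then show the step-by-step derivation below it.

0-2(w=3) 1-2(w=6) 3-4(w=2)

step 1: add edge 3-4 (w=2); MST = {3-4(w=2)}
step 2: add edge 0-2 (w=3); MST = {0-2(w=3) 3-4(w=2)}
step 3: add edge 1-2 (w=6); MST = {0-2(w=3) 1-2(w=6) 3-4(w=2)}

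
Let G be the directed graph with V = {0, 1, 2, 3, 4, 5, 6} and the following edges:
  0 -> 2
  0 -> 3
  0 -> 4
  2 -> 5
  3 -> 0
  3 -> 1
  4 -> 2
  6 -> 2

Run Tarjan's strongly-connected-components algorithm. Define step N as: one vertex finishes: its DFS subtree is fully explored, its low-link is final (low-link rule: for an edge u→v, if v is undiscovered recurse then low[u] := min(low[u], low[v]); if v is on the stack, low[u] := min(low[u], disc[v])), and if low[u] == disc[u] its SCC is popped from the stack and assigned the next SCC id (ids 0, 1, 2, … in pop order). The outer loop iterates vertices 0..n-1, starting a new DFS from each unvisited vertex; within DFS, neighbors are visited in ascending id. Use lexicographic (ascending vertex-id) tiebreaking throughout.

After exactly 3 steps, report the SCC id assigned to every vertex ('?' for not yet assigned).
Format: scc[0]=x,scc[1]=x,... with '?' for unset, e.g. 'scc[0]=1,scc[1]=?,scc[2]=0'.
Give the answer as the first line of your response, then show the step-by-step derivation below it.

scc[0]=?,scc[1]=2,scc[2]=1,scc[3]=?,scc[4]=?,scc[5]=0,scc[6]=?

step 1: low=(low[0]=0,low[1]=?,low[2]=1,low[3]=?,low[4]=?,low[5]=2,low[6]=?); scc=(scc[0]=?,scc[1]=?,scc[2]=?,scc[3]=?,scc[4]=?,scc[5]=0,scc[6]=?)
step 2: low=(low[0]=0,low[1]=?,low[2]=1,low[3]=?,low[4]=?,low[5]=2,low[6]=?); scc=(scc[0]=?,scc[1]=?,scc[2]=1,scc[3]=?,scc[4]=?,scc[5]=0,scc[6]=?)
step 3: low=(low[0]=0,low[1]=4,low[2]=1,low[3]=0,low[4]=?,low[5]=2,low[6]=?); scc=(scc[0]=?,scc[1]=2,scc[2]=1,scc[3]=?,scc[4]=?,scc[5]=0,scc[6]=?)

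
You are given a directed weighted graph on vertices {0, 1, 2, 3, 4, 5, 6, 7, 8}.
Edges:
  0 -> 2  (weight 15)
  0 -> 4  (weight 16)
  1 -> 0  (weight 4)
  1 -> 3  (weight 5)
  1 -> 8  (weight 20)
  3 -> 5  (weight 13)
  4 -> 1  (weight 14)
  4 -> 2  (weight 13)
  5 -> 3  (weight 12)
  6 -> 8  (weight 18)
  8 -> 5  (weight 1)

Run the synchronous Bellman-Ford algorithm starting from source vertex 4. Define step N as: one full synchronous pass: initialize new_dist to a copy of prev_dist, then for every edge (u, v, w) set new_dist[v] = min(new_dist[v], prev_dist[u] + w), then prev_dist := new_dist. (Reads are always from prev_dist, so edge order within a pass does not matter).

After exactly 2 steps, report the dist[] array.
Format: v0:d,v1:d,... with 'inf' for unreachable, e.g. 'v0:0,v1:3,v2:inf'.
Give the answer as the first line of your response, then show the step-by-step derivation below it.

v0:18,v1:14,v2:13,v3:19,v4:0,v5:inf,v6:inf,v7:inf,v8:34

step 1: dist = v0:inf,v1:14,v2:13,v3:inf,v4:0,v5:inf,v6:inf,v7:inf,v8:inf
step 2: dist = v0:18,v1:14,v2:13,v3:19,v4:0,v5:inf,v6:inf,v7:inf,v8:34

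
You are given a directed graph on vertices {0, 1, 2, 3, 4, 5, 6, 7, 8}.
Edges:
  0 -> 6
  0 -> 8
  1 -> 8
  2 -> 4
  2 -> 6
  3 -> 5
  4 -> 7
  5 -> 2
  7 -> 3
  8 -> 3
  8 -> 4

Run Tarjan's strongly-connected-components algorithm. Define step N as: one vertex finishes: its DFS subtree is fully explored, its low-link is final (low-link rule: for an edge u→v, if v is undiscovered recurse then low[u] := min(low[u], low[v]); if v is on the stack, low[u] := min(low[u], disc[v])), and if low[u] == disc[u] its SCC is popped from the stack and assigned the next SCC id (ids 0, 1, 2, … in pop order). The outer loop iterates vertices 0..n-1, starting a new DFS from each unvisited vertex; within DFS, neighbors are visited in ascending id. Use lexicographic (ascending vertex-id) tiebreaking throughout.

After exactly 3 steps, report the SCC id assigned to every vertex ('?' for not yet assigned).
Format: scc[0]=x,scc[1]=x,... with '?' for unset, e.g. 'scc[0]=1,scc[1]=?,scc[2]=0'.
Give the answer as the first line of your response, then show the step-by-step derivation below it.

scc[0]=?,scc[1]=?,scc[2]=?,scc[3]=?,scc[4]=?,scc[5]=?,scc[6]=0,scc[7]=?,scc[8]=?

step 1: low=(low[0]=0,low[1]=?,low[2]=?,low[3]=?,low[4]=?,low[5]=?,low[6]=1,low[7]=?,low[8]=?); scc=(scc[0]=?,scc[1]=?,scc[2]=?,scc[3]=?,scc[4]=?,scc[5]=?,scc[6]=0,scc[7]=?,scc[8]=?)
step 2: low=(low[0]=0,low[1]=?,low[2]=5,low[3]=3,low[4]=6,low[5]=4,low[6]=1,low[7]=3,low[8]=2); scc=(scc[0]=?,scc[1]=?,scc[2]=?,scc[3]=?,scc[4]=?,scc[5]=?,scc[6]=0,scc[7]=?,scc[8]=?)
step 3: low=(low[0]=0,low[1]=?,low[2]=5,low[3]=3,low[4]=3,low[5]=4,low[6]=1,low[7]=3,low[8]=2); scc=(scc[0]=?,scc[1]=?,scc[2]=?,scc[3]=?,scc[4]=?,scc[5]=?,scc[6]=0,scc[7]=?,scc[8]=?)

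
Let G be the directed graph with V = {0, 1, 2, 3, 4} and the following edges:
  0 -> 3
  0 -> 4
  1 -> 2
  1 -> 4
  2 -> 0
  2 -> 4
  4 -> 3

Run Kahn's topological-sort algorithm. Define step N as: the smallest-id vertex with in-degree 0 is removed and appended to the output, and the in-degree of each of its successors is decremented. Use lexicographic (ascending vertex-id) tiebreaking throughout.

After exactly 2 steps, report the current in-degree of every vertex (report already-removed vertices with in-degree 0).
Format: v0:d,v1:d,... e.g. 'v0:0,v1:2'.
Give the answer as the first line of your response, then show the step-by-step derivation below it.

v0:0,v1:0,v2:0,v3:2,v4:1

step 1: output 1; order=[1]; indeg=(1,0,0,2,2)
step 2: output 2; order=[1,2]; indeg=(0,0,0,2,1)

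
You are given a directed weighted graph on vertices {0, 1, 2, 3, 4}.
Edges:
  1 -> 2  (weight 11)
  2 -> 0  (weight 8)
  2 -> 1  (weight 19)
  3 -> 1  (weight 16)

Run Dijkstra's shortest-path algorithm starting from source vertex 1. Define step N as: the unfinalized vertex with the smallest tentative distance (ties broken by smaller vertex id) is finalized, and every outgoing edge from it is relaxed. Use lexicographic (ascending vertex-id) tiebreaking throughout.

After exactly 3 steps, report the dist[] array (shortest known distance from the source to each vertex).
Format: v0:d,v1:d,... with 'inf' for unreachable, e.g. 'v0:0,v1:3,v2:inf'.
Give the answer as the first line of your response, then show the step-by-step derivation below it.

v0:19,v1:0,v2:11,v3:inf,v4:inf

step 1: dist = v0:inf,v1:0,v2:11,v3:inf,v4:inf
step 2: dist = v0:19,v1:0,v2:11,v3:inf,v4:inf
step 3: dist = v0:19,v1:0,v2:11,v3:inf,v4:inf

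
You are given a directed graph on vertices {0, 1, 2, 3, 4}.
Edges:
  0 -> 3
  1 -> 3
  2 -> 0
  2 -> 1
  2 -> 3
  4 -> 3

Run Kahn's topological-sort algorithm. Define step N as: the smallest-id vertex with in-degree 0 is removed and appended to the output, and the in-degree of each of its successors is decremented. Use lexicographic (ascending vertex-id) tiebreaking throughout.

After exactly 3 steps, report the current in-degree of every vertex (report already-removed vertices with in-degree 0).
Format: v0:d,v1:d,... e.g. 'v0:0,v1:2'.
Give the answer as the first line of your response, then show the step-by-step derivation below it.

v0:0,v1:0,v2:0,v3:1,v4:0

step 1: output 2; order=[2]; indeg=(0,0,0,3,0)
step 2: output 0; order=[2,0]; indeg=(0,0,0,2,0)
step 3: output 1; order=[2,0,1]; indeg=(0,0,0,1,0)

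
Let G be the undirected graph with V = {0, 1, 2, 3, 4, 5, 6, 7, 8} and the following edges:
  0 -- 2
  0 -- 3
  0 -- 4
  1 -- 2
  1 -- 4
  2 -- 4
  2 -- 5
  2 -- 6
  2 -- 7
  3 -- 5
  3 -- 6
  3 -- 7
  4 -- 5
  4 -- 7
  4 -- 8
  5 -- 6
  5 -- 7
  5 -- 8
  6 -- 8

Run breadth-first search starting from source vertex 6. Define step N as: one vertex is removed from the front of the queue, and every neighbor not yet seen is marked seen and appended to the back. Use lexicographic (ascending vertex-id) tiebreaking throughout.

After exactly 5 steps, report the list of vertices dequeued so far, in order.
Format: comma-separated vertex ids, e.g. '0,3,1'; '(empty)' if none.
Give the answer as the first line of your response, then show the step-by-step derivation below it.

6,2,3,5,8

step 1: dequeue 6; queue=[2,3,5,8]; order=6
step 2: dequeue 2; queue=[3,5,8,0,1,4,7]; order=6,2
step 3: dequeue 3; queue=[5,8,0,1,4,7]; order=6,2,3
step 4: dequeue 5; queue=[8,0,1,4,7]; order=6,2,3,5
step 5: dequeue 8; queue=[0,1,4,7]; order=6,2,3,5,8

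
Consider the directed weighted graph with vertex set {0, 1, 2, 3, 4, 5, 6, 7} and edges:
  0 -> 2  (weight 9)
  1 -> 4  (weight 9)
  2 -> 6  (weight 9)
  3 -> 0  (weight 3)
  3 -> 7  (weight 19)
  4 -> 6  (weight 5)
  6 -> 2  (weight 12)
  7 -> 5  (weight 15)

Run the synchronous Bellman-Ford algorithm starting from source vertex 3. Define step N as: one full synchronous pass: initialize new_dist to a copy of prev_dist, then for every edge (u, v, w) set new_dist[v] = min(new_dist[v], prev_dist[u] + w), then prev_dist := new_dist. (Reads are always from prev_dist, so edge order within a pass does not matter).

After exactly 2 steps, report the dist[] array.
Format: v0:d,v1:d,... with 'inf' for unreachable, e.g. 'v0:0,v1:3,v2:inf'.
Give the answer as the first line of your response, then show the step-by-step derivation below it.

v0:3,v1:inf,v2:12,v3:0,v4:inf,v5:34,v6:inf,v7:19

step 1: dist = v0:3,v1:inf,v2:inf,v3:0,v4:inf,v5:inf,v6:inf,v7:19
step 2: dist = v0:3,v1:inf,v2:12,v3:0,v4:inf,v5:34,v6:inf,v7:19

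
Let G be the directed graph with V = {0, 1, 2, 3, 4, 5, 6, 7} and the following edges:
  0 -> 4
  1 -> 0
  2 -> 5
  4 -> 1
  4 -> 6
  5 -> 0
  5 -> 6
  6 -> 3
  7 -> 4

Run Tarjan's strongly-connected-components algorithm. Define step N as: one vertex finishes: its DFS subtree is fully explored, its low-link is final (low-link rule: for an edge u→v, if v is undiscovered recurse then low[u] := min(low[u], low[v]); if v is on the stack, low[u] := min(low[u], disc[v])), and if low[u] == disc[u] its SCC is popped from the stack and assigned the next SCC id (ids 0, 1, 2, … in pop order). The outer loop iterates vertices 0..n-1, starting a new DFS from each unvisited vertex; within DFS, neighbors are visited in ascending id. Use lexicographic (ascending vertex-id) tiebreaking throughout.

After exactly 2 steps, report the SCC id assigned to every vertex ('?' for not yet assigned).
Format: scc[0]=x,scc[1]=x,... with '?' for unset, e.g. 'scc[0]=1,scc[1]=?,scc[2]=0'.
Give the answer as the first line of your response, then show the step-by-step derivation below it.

scc[0]=?,scc[1]=?,scc[2]=?,scc[3]=0,scc[4]=?,scc[5]=?,scc[6]=?,scc[7]=?

step 1: low=(low[0]=0,low[1]=0,low[2]=?,low[3]=?,low[4]=1,low[5]=?,low[6]=?,low[7]=?); scc=(scc[0]=?,scc[1]=?,scc[2]=?,scc[3]=?,scc[4]=?,scc[5]=?,scc[6]=?,scc[7]=?)
step 2: low=(low[0]=0,low[1]=0,low[2]=?,low[3]=4,low[4]=0,low[5]=?,low[6]=3,low[7]=?); scc=(scc[0]=?,scc[1]=?,scc[2]=?,scc[3]=0,scc[4]=?,scc[5]=?,scc[6]=?,scc[7]=?)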